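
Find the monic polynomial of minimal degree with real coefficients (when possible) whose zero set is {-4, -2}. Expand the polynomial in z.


The polynomial is p(z) = ∏_{α ∈ S} (z − α), where S = {-4, -2}.
Expanding the product yields: p(z) = z^2 + 6·z + 8.
The resulting polynomial has degree 2 and real coefficients as required.

p(z) = z^2 + 6·z + 8.


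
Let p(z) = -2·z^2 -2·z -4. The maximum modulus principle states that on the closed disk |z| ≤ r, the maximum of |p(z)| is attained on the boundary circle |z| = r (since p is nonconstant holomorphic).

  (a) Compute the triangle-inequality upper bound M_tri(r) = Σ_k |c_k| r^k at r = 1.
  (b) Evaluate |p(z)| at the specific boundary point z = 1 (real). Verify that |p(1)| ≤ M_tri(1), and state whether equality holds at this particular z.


Coefficients: c_0 = -4, c_1 = -2, c_2 = -2. Radius r = 1.
Part (a). Triangle bound: M_tri(r) = Σ_k |c_k| r^k
  = |-4|·1^0 + |-2|·1^1 + |-2|·1^2
  = 4 + 2 + 2 = 8.
This bounds M(r) := max_{|z|=r} |p(z)| from above; equality holds iff all terms c_k z^k can be made to align in phase at a single z on |z|=r.
Part (b). At z = 1 (real, on the circle |z| = r):
  p(1) = (-4)·1^0 + (-2)·1^1 + (-2)·1^2 = -8.
  |p(1)| = 8.
Since all nonzero coefficients share the same sign, |p(1)| = 8 = M_tri(1); the triangle bound is attained at z = 1, so in fact M(r) = 8.

M_tri(1) = 8; |p(1)| = 8; equality at z=1: yes.


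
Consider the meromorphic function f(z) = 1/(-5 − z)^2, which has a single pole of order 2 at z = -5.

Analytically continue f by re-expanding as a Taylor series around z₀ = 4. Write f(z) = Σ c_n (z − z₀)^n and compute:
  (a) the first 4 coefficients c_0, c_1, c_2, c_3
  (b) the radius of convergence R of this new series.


Let w = z − z₀, so z = z₀ + w.
Then -5 − z = -5 − (z₀ + w) = (-5 − z₀) − w = -9 − w.
f(z) = 1/(-9 − w)^2 = (1/(-9)^2) · (1 − w/(-9))^{−2}.
By the binomial series (1−u)^{−2} = Σ_{n≥0} C(n+1, 1) u^n for |u|<1, with u = w/(-9):
  c_n = C(n+1, 1) / (-9)^(n+2).
  c_0 = 1/(-9)^2 = 1/81.
  c_1 = 2/(-9)^3 = -2/729.
  c_2 = 3/(-9)^4 = 1/2187.
  c_3 = 4/(-9)^5 = -4/59049.
The series is valid for |w/d| < 1, i.e. |z − z₀| < |d|.
Radius of convergence: R = |-5 − z₀| = |-9| = 9 (distance from z₀ to the singularity z = -5).

c_0 = 1/81, c_1 = -2/729, c_2 = 1/2187, c_3 = -4/59049; R = 9.


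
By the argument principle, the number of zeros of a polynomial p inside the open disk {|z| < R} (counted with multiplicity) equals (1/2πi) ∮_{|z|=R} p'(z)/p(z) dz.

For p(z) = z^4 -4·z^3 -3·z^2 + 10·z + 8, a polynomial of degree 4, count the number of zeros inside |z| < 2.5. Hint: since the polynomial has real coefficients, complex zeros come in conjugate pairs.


The zeros of p are: 4, -1, -1, 2.
Their magnitudes are: 4, 1, 1, 2.
Zeros with |z| < R = 2.5: -1, -1, 2.
Count = 3.
By the argument principle, (1/2πi) ∮_{|z|=R} p'(z)/p(z) dz equals exactly this count.

Number of zeros inside |z| < 2.5: 3.


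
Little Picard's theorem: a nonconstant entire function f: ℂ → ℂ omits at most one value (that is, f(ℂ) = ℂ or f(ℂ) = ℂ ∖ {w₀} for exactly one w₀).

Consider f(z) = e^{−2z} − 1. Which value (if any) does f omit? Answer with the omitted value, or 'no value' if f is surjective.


Little Picard bounds the complement of f(ℂ) to at most one point.
e^{−2z} is never zero on ℂ, so 1·e^{−2z} takes every value in ℂ ∖ {0}. Adding -1 shifts the range to ℂ ∖ {-1}. Thus f omits exactly the value -1.

Omitted value: -1.


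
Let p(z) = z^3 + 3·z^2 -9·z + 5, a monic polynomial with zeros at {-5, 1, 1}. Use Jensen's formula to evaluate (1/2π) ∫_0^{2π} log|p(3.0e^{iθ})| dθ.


Zeros: -5, 1, 1; r = 3.0.
Inside |z| < r: 1, 1. Outside (|z| ≥ r): -5.
p(0) = 5, so log|p(0)| = log(5) = 1.6094.
Apply Jensen: I(r) = log|p(0)| + Σ_k log(r/|z_k|), summed over zeros inside |z| < r.
  log(r/|z_k|) for z_k = 1: log(3.0/1) = 1.0986
  log(r/|z_k|) for z_k = 1: log(3.0/1) = 1.0986
  Outside zeros (-5) contribute nothing to the Jensen sum.
Sum over inside zeros: 2.1972.
I(r) = log|p(0)| + (inside sum) = 1.6094 + 2.1972 = 3.8067.
Note: since some zeros are outside |z| ≤ r, the simplified n·log(r) form does NOT apply — only the inside zeros contribute.

I(r) ≈ 3.8067.


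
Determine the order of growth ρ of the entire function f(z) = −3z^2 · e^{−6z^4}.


M(r) = max_{|z|=r} |-3|·|z|^2·|e^{−6z^4}| = 3·r^2 · e^{6r^4} (the factors attain their maxima compatibly on |z|=r). Then log M(r) = log 3 + 2·log r + 6r^4, dominated by the last term, so log log M(r) ~ 4·log r. The polynomial factor -3z^2 contributes only a log r term and does not affect the order. ρ = 4.
Therefore ρ = 4.

Order ρ = 4.


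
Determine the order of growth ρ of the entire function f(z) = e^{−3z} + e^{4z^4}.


Each summand is entire of order 1 and 4 respectively (as in the single-exponential case). The order of a sum is at most the max of the orders, so ρ ≤ 4. For the lower bound: on |z|=r choose arg z so that 4z^4 is real positive; then |e^{4z^4}| = e^{4r^4} while |e^{-3z}| ≤ e^{3r^1} = o(e^{4r^4}). So |f| ≥ e^{4r^4}(1 − o(1)) and ρ ≥ 4. Hence ρ = max(1, 4) = 4.
Therefore ρ = 4.

Order ρ = 4.


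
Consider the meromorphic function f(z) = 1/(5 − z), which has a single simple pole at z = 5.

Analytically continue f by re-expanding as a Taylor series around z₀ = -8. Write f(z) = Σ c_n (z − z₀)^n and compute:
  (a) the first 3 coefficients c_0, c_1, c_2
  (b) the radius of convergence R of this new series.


Let w = z − z₀, so z = z₀ + w.
Then 5 − z = 5 − (z₀ + w) = (5 − z₀) − w = 13 − w.
f(z) = 1/(13 − w) = (1/(13)) · 1/(1 − w/(13)) = Σ_{n≥0} w^n / (13)^(n+1).
So c_n = 1/(13)^(n+1):
  c_0 = 1/(13)^1 = 1/13.
  c_1 = 1/(13)^2 = 1/169.
  c_2 = 1/(13)^3 = 1/2197.
The series is valid for |w/d| < 1, i.e. |z − z₀| < |d|.
Radius of convergence: R = |5 − z₀| = |13| = 13 (distance from z₀ to the singularity z = 5).

c_0 = 1/13, c_1 = 1/169, c_2 = 1/2197; R = 13.


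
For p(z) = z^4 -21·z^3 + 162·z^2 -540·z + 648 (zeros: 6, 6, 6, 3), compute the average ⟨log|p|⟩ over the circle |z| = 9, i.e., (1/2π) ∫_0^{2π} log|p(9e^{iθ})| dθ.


Zeros: 3, 6, 6, 6; r = 9.
Inside |z| < r: 3, 6, 6, 6. Outside (|z| ≥ r): ∅.
p(0) = 648, so log|p(0)| = log(648) = 6.4739.
Apply Jensen: I(r) = log|p(0)| + Σ_k log(r/|z_k|), summed over zeros inside |z| < r.
  log(r/|z_k|) for z_k = 6: log(9/6) = 0.4055
  log(r/|z_k|) for z_k = 6: log(9/6) = 0.4055
  log(r/|z_k|) for z_k = 6: log(9/6) = 0.4055
  log(r/|z_k|) for z_k = 3: log(9/3) = 1.0986
Sum over inside zeros: 2.3150.
I(r) = log|p(0)| + (inside sum) = 6.4739 + 2.3150 = 8.7889.
Closed form (all zeros inside, monic): I(r) = n·log(r) = 4·log(9) = 8.7889. ✓

I(r) ≈ 8.7889.


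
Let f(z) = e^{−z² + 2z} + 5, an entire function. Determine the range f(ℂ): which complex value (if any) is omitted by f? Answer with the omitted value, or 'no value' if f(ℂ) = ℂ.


Little Picard bounds the complement of f(ℂ) to at most one point.
The exponent g(z) = −z² + 2z is a nonconstant polynomial, hence surjective onto ℂ. So e^{g(z)} takes every value in {e^w : w ∈ ℂ} = ℂ ∖ {0}. Adding 5 shifts the range to ℂ ∖ {5}. f omits exactly 5.

Omitted value: 5.


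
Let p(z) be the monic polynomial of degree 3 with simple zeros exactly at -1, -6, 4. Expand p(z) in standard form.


The polynomial is p(z) = ∏_{α ∈ S} (z − α), where S = {-1, -6, 4}.
Expanding the product yields: p(z) = z^3 + 3·z^2 -22·z -24.
The resulting polynomial has degree 3 and real coefficients as required.

p(z) = z^3 + 3·z^2 -22·z -24.


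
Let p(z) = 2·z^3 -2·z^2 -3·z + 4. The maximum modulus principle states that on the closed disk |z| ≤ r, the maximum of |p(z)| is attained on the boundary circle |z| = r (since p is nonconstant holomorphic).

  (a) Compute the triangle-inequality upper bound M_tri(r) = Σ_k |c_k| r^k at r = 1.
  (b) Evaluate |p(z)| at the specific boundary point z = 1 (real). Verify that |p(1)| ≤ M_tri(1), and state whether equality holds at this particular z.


Coefficients: c_0 = 4, c_1 = -3, c_2 = -2, c_3 = 2. Radius r = 1.
Part (a). Triangle bound: M_tri(r) = Σ_k |c_k| r^k
  = |4|·1^0 + |-3|·1^1 + |-2|·1^2 + |2|·1^3
  = 4 + 3 + 2 + 2 = 11.
This bounds M(r) := max_{|z|=r} |p(z)| from above; equality holds iff all terms c_k z^k can be made to align in phase at a single z on |z|=r.
Part (b). At z = 1 (real, on the circle |z| = r):
  p(1) = (4)·1^0 + (-3)·1^1 + (-2)·1^2 + (2)·1^3 = 1.
  |p(1)| = 1.
Check: |p(1)| = 1 ≤ 11 = M_tri(1). ✓ Equality does not hold at z = 1 (the coefficients have mixed signs, so the terms do not all align in phase there).

M_tri(1) = 11; |p(1)| = 1; equality at z=1: no.


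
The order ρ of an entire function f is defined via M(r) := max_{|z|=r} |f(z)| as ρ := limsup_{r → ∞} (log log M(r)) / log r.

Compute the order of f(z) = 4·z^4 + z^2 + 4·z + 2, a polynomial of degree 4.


|f(z)| ≤ Σ|c_k|·r^k = O(r^4) as r → ∞. Polynomial growth is O(e^{r^ε}) for every ε > 0 (since r^4/e^{r^ε} → 0), so ρ ≤ ε for all ε > 0, i.e. ρ = 0. Every nonconstant polynomial has order 0.
Therefore ρ = 0.

Order ρ = 0.


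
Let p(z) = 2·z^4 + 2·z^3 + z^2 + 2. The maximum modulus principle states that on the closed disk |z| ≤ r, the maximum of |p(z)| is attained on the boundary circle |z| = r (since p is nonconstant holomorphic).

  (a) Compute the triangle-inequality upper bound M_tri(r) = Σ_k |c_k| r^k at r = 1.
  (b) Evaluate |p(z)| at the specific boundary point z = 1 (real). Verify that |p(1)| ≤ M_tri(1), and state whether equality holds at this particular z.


Coefficients: c_0 = 2, c_1 = 0, c_2 = 1, c_3 = 2, c_4 = 2. Radius r = 1.
Part (a). Triangle bound: M_tri(r) = Σ_k |c_k| r^k
  = |2|·1^0 + |0|·1^1 + |1|·1^2 + |2|·1^3 + |2|·1^4
  = 2 + 0 + 1 + 2 + 2 = 7.
This bounds M(r) := max_{|z|=r} |p(z)| from above; equality holds iff all terms c_k z^k can be made to align in phase at a single z on |z|=r.
Part (b). At z = 1 (real, on the circle |z| = r):
  p(1) = (2)·1^0 + (0)·1^1 + (1)·1^2 + (2)·1^3 + (2)·1^4 = 7.
  |p(1)| = 7.
Since all nonzero coefficients share the same sign, |p(1)| = 7 = M_tri(1); the triangle bound is attained at z = 1, so in fact M(r) = 7.

M_tri(1) = 7; |p(1)| = 7; equality at z=1: yes.


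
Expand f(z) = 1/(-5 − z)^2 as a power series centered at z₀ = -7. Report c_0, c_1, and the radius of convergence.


Let w = z − z₀, so z = z₀ + w.
Then -5 − z = -5 − (z₀ + w) = (-5 − z₀) − w = 2 − w.
f(z) = 1/(2 − w)^2 = (1/(2)^2) · (1 − w/(2))^{−2}.
By the binomial series (1−u)^{−2} = Σ_{n≥0} C(n+1, 1) u^n for |u|<1, with u = w/(2):
  c_n = C(n+1, 1) / (2)^(n+2).
  c_0 = 1/(2)^2 = 1/4.
  c_1 = 2/(2)^3 = 1/4.
The series is valid for |w/d| < 1, i.e. |z − z₀| < |d|.
Radius of convergence: R = |-5 − z₀| = |2| = 2 (distance from z₀ to the singularity z = -5).

c_0 = 1/4, c_1 = 1/4; R = 2.


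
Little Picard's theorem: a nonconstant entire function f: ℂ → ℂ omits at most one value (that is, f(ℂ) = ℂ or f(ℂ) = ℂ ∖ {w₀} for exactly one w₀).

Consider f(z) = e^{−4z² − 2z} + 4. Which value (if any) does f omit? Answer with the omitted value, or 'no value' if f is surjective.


Little Picard bounds the complement of f(ℂ) to at most one point.
The exponent g(z) = −4z² − 2z is a nonconstant polynomial, hence surjective onto ℂ. So e^{g(z)} takes every value in {e^w : w ∈ ℂ} = ℂ ∖ {0}. Adding 4 shifts the range to ℂ ∖ {4}. f omits exactly 4.

Omitted value: 4.


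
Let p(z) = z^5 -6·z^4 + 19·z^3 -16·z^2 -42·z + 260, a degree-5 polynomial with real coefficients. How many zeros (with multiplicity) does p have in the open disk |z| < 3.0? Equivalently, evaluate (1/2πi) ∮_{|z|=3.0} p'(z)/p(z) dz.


The zeros of p are: (3 + 2i), (3 - 2i), -2, (1 + 3i), (1 - 3i).
Their magnitudes are: 3.606, 3.606, 2, 3.162, 3.162.
Zeros with |z| < R = 3.0: -2.
Count = 1.
By the argument principle, (1/2πi) ∮_{|z|=R} p'(z)/p(z) dz equals exactly this count.

Number of zeros inside |z| < 3.0: 1.


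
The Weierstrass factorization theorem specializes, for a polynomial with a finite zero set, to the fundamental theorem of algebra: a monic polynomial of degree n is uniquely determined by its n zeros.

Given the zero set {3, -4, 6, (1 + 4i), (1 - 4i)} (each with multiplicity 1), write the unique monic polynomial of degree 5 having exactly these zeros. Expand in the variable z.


The polynomial is p(z) = ∏_{α ∈ S} (z − α), where S = {3, -4, 6, (1 + 4i), (1 - 4i)}.
Expanding the product yields: p(z) = z^5 -7·z^4 + 9·z^3 + 23·z^2 -450·z + 1224.
Note conjugate pairs combine to real quadratics: (z − (1+4i))(z − (1−4i)) = z² − 2z + 17.
The resulting polynomial has degree 5 and real coefficients as required.

p(z) = z^5 -7·z^4 + 9·z^3 + 23·z^2 -450·z + 1224.


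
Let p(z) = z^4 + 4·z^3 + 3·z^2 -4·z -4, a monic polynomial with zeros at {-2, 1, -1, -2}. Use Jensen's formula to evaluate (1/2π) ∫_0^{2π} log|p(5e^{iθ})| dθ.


Zeros: -2, -2, -1, 1; r = 5.
Inside |z| < r: -2, -2, -1, 1. Outside (|z| ≥ r): ∅.
p(0) = -4, so log|p(0)| = log(4) = 1.3863.
Apply Jensen: I(r) = log|p(0)| + Σ_k log(r/|z_k|), summed over zeros inside |z| < r.
  log(r/|z_k|) for z_k = -2: log(5/2) = 0.9163
  log(r/|z_k|) for z_k = 1: log(5/1) = 1.6094
  log(r/|z_k|) for z_k = -1: log(5/1) = 1.6094
  log(r/|z_k|) for z_k = -2: log(5/2) = 0.9163
Sum over inside zeros: 5.0515.
I(r) = log|p(0)| + (inside sum) = 1.3863 + 5.0515 = 6.4378.
Closed form (all zeros inside, monic): I(r) = n·log(r) = 4·log(5) = 6.4378. ✓

I(r) ≈ 6.4378.


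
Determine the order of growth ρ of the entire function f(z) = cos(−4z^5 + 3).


Write cos(w) = (e^{iw} ± e^{−iw})/(2 or 2i), so |cos(w)| ≤ e^{|w|}. With w = −4z^5 + 3, |w| ≤ 4r^5 + 3 on |z|=r, giving M(r) ≤ e^{4r^5 + 3} and ρ ≤ 5. For the lower bound, choose z on |z|=r with -4z^5 purely imaginary of modulus 4r^5; then |cos(−4z^5 + 3)| grows like e^{4r^5}/2, so ρ ≥ 5. Hence ρ = 5.
Therefore ρ = 5.

Order ρ = 5.


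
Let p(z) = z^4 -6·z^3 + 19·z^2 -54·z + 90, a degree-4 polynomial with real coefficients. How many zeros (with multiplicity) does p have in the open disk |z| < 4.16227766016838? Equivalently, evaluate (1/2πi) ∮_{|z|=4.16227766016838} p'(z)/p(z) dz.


The zeros of p are: (3 + 1i), (3 - 1i), (0 + 3i), (0 - 3i).
Their magnitudes are: 3.162, 3.162, 3, 3.
Zeros with |z| < R = 4.16227766016838: (3 + 1i), (3 - 1i), (0 + 3i), (0 - 3i).
Count = 4.
By the argument principle, (1/2πi) ∮_{|z|=R} p'(z)/p(z) dz equals exactly this count.

Number of zeros inside |z| < 4.16227766016838: 4.


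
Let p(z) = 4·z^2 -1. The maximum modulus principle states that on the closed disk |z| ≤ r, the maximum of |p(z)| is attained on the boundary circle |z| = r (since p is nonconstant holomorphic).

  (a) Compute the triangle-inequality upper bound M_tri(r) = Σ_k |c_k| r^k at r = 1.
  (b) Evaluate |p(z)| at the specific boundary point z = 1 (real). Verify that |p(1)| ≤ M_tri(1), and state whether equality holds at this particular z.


Coefficients: c_0 = -1, c_1 = 0, c_2 = 4. Radius r = 1.
Part (a). Triangle bound: M_tri(r) = Σ_k |c_k| r^k
  = |-1|·1^0 + |0|·1^1 + |4|·1^2
  = 1 + 0 + 4 = 5.
This bounds M(r) := max_{|z|=r} |p(z)| from above; equality holds iff all terms c_k z^k can be made to align in phase at a single z on |z|=r.
Part (b). At z = 1 (real, on the circle |z| = r):
  p(1) = (-1)·1^0 + (0)·1^1 + (4)·1^2 = 3.
  |p(1)| = 3.
Check: |p(1)| = 3 ≤ 5 = M_tri(1). ✓ Equality does not hold at z = 1 (the coefficients have mixed signs, so the terms do not all align in phase there).

M_tri(1) = 5; |p(1)| = 3; equality at z=1: no.


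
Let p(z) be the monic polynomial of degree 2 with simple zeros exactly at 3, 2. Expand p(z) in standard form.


The polynomial is p(z) = ∏_{α ∈ S} (z − α), where S = {3, 2}.
Expanding the product yields: p(z) = z^2 -5·z + 6.
The resulting polynomial has degree 2 and real coefficients as required.

p(z) = z^2 -5·z + 6.


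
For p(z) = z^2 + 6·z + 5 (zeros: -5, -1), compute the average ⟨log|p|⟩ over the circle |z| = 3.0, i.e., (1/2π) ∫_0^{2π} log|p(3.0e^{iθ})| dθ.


Zeros: -5, -1; r = 3.0.
Inside |z| < r: -1. Outside (|z| ≥ r): -5.
p(0) = 5, so log|p(0)| = log(5) = 1.6094.
Apply Jensen: I(r) = log|p(0)| + Σ_k log(r/|z_k|), summed over zeros inside |z| < r.
  log(r/|z_k|) for z_k = -1: log(3.0/1) = 1.0986
  Outside zeros (-5) contribute nothing to the Jensen sum.
Sum over inside zeros: 1.0986.
I(r) = log|p(0)| + (inside sum) = 1.6094 + 1.0986 = 2.7081.
Note: since some zeros are outside |z| ≤ r, the simplified n·log(r) form does NOT apply — only the inside zeros contribute.

I(r) ≈ 2.7081.


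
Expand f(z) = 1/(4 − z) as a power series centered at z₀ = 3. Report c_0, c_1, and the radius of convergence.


Let w = z − z₀, so z = z₀ + w.
Then 4 − z = 4 − (z₀ + w) = (4 − z₀) − w = 1 − w.
f(z) = 1/(1 − w) = (1/(1)) · 1/(1 − w/(1)) = Σ_{n≥0} w^n / (1)^(n+1).
So c_n = 1/(1)^(n+1):
  c_0 = 1/(1)^1 = 1.
  c_1 = 1/(1)^2 = 1.
The series is valid for |w/d| < 1, i.e. |z − z₀| < |d|.
Radius of convergence: R = |4 − z₀| = |1| = 1 (distance from z₀ to the singularity z = 4).

c_0 = 1, c_1 = 1; R = 1.


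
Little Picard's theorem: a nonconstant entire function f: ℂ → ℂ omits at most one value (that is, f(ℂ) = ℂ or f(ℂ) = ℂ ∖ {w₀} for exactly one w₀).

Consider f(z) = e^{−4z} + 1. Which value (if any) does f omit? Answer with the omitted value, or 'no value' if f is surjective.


Little Picard bounds the complement of f(ℂ) to at most one point.
e^{−4z} is never zero on ℂ, so 1·e^{−4z} takes every value in ℂ ∖ {0}. Adding 1 shifts the range to ℂ ∖ {1}. Thus f omits exactly the value 1.

Omitted value: 1.


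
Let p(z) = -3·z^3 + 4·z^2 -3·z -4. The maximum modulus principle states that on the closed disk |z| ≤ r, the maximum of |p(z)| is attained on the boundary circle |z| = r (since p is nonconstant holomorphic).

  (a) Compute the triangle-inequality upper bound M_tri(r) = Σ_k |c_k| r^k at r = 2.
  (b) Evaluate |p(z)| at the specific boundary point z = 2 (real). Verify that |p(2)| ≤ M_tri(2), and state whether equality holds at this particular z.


Coefficients: c_0 = -4, c_1 = -3, c_2 = 4, c_3 = -3. Radius r = 2.
Part (a). Triangle bound: M_tri(r) = Σ_k |c_k| r^k
  = |-4|·2^0 + |-3|·2^1 + |4|·2^2 + |-3|·2^3
  = 4 + 6 + 16 + 24 = 50.
This bounds M(r) := max_{|z|=r} |p(z)| from above; equality holds iff all terms c_k z^k can be made to align in phase at a single z on |z|=r.
Part (b). At z = 2 (real, on the circle |z| = r):
  p(2) = (-4)·2^0 + (-3)·2^1 + (4)·2^2 + (-3)·2^3 = -18.
  |p(2)| = 18.
Check: |p(2)| = 18 ≤ 50 = M_tri(2). ✓ Equality does not hold at z = 2 (the coefficients have mixed signs, so the terms do not all align in phase there).

M_tri(2) = 50; |p(2)| = 18; equality at z=2: no.


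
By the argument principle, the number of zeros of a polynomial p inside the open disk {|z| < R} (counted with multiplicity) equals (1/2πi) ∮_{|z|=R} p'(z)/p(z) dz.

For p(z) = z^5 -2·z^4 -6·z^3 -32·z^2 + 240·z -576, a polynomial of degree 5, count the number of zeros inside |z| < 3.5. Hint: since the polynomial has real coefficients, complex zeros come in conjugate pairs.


The zeros of p are: 4, (-3 + 3i), (-3 - 3i), (2 + 2i), (2 - 2i).
Their magnitudes are: 4, 4.243, 4.243, 2.828, 2.828.
Zeros with |z| < R = 3.5: (2 + 2i), (2 - 2i).
Count = 2.
By the argument principle, (1/2πi) ∮_{|z|=R} p'(z)/p(z) dz equals exactly this count.

Number of zeros inside |z| < 3.5: 2.


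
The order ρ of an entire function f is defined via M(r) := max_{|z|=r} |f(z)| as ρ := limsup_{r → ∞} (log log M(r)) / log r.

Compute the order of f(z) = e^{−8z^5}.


|e^{−8z^5}| = e^{Re(-8·z^5) + 0} ≤ e^{8|z|^5 + 0} = e^{8r^5 + 0} on |z| = r, so ρ ≤ 5. Choosing z on |z|=r so that -8·z^5 is real positive (always possible by picking arg z appropriately) gives |f(z)| = e^{8r^5 + 0}, matching the bound. The additive constant 0 does not affect log log M(r) ~ 5·log r. Hence ρ = 5.
Therefore ρ = 5.

Order ρ = 5.


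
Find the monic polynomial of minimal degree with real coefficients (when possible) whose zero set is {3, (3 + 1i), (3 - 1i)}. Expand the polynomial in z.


The polynomial is p(z) = ∏_{α ∈ S} (z − α), where S = {3, (3 + 1i), (3 - 1i)}.
Expanding the product yields: p(z) = z^3 -9·z^2 + 28·z -30.
Note conjugate pairs combine to real quadratics: (z − (3+1i))(z − (3−1i)) = z² − 6z + 10.
The resulting polynomial has degree 3 and real coefficients as required.

p(z) = z^3 -9·z^2 + 28·z -30.


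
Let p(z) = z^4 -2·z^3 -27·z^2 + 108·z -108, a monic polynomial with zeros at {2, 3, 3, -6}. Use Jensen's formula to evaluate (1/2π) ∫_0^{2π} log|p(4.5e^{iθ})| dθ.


Zeros: -6, 2, 3, 3; r = 4.5.
Inside |z| < r: 2, 3, 3. Outside (|z| ≥ r): -6.
p(0) = -108, so log|p(0)| = log(108) = 4.6821.
Apply Jensen: I(r) = log|p(0)| + Σ_k log(r/|z_k|), summed over zeros inside |z| < r.
  log(r/|z_k|) for z_k = 2: log(4.5/2) = 0.8109
  log(r/|z_k|) for z_k = 3: log(4.5/3) = 0.4055
  log(r/|z_k|) for z_k = 3: log(4.5/3) = 0.4055
  Outside zeros (-6) contribute nothing to the Jensen sum.
Sum over inside zeros: 1.6219.
I(r) = log|p(0)| + (inside sum) = 4.6821 + 1.6219 = 6.3040.
Note: since some zeros are outside |z| ≤ r, the simplified n·log(r) form does NOT apply — only the inside zeros contribute.

I(r) ≈ 6.3040.


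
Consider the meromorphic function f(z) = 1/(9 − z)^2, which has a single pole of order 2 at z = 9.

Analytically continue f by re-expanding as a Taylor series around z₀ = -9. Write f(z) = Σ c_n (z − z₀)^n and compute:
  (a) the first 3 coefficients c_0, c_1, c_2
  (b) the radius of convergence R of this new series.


Let w = z − z₀, so z = z₀ + w.
Then 9 − z = 9 − (z₀ + w) = (9 − z₀) − w = 18 − w.
f(z) = 1/(18 − w)^2 = (1/(18)^2) · (1 − w/(18))^{−2}.
By the binomial series (1−u)^{−2} = Σ_{n≥0} C(n+1, 1) u^n for |u|<1, with u = w/(18):
  c_n = C(n+1, 1) / (18)^(n+2).
  c_0 = 1/(18)^2 = 1/324.
  c_1 = 2/(18)^3 = 1/2916.
  c_2 = 3/(18)^4 = 1/34992.
The series is valid for |w/d| < 1, i.e. |z − z₀| < |d|.
Radius of convergence: R = |9 − z₀| = |18| = 18 (distance from z₀ to the singularity z = 9).

c_0 = 1/324, c_1 = 1/2916, c_2 = 1/34992; R = 18.


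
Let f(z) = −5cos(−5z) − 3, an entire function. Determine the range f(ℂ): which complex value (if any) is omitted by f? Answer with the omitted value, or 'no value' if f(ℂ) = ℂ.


Little Picard bounds the complement of f(ℂ) to at most one point.
cos is entire and surjective onto ℂ: for every w ∈ ℂ, cos(ζ) = w has a solution ζ ∈ ℂ (e.g., via the complex inverse arccos). With ζ = −5z this gives z = ζ/(-5). Then -5·cos(−5z) takes every value in -5·ℂ = ℂ, and adding -3 is a bijection of ℂ. So f is surjective and omits no value. (Note: only on the real line is cos bounded by [−1, 1].)

Omitted value: no value.


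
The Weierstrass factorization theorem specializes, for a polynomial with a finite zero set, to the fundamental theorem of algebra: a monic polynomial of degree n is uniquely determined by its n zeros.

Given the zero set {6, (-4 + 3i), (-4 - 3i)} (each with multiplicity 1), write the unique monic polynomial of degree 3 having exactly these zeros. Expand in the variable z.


The polynomial is p(z) = ∏_{α ∈ S} (z − α), where S = {6, (-4 + 3i), (-4 - 3i)}.
Expanding the product yields: p(z) = z^3 + 2·z^2 -23·z -150.
Note conjugate pairs combine to real quadratics: (z − (-4+3i))(z − (-4−3i)) = z² + 8z + 25.
The resulting polynomial has degree 3 and real coefficients as required.

p(z) = z^3 + 2·z^2 -23·z -150.


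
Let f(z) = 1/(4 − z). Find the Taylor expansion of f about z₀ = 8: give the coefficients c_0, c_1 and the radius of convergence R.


Let w = z − z₀, so z = z₀ + w.
Then 4 − z = 4 − (z₀ + w) = (4 − z₀) − w = -4 − w.
f(z) = 1/(-4 − w) = (1/(-4)) · 1/(1 − w/(-4)) = Σ_{n≥0} w^n / (-4)^(n+1).
So c_n = 1/(-4)^(n+1):
  c_0 = 1/(-4)^1 = -1/4.
  c_1 = 1/(-4)^2 = 1/16.
The series is valid for |w/d| < 1, i.e. |z − z₀| < |d|.
Radius of convergence: R = |4 − z₀| = |-4| = 4 (distance from z₀ to the singularity z = 4).

c_0 = -1/4, c_1 = 1/16; R = 4.


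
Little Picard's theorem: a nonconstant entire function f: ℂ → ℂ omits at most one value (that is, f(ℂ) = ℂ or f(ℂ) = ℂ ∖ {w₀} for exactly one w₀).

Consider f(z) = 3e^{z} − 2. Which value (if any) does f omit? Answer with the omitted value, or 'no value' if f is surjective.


Little Picard bounds the complement of f(ℂ) to at most one point.
e^{z} is never zero on ℂ, so 3·e^{z} takes every value in ℂ ∖ {0}. Adding -2 shifts the range to ℂ ∖ {-2}. Thus f omits exactly the value -2.

Omitted value: -2.


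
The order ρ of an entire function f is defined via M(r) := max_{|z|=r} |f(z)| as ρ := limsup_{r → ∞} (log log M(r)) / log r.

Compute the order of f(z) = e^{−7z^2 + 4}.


|e^{−7z^2 + 4}| = e^{Re(-7·z^2) + 4} ≤ e^{7|z|^2 + 4} = e^{7r^2 + 4} on |z| = r, so ρ ≤ 2. Choosing z on |z|=r so that -7·z^2 is real positive (always possible by picking arg z appropriately) gives |f(z)| = e^{7r^2 + 4}, matching the bound. The additive constant 4 does not affect log log M(r) ~ 2·log r. Hence ρ = 2.
Therefore ρ = 2.

Order ρ = 2.


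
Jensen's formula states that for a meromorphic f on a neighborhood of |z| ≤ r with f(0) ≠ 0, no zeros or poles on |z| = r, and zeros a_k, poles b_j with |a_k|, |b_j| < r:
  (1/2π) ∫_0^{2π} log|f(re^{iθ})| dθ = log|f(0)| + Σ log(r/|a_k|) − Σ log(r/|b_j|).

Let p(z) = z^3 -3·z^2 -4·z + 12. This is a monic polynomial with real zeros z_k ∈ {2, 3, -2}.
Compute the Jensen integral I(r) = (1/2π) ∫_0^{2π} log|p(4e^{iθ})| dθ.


Zeros: -2, 2, 3; r = 4.
Inside |z| < r: -2, 2, 3. Outside (|z| ≥ r): ∅.
p(0) = 12, so log|p(0)| = log(12) = 2.4849.
Apply Jensen: I(r) = log|p(0)| + Σ_k log(r/|z_k|), summed over zeros inside |z| < r.
  log(r/|z_k|) for z_k = 2: log(4/2) = 0.6931
  log(r/|z_k|) for z_k = 3: log(4/3) = 0.2877
  log(r/|z_k|) for z_k = -2: log(4/2) = 0.6931
Sum over inside zeros: 1.6740.
I(r) = log|p(0)| + (inside sum) = 2.4849 + 1.6740 = 4.1589.
Closed form (all zeros inside, monic): I(r) = n·log(r) = 3·log(4) = 4.1589. ✓

I(r) ≈ 4.1589.


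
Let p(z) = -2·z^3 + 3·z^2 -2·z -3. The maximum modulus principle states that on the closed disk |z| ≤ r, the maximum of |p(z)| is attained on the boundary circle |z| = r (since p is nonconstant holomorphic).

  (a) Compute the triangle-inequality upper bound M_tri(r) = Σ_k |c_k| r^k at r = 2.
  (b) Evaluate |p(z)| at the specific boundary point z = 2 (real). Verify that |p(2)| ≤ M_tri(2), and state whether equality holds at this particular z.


Coefficients: c_0 = -3, c_1 = -2, c_2 = 3, c_3 = -2. Radius r = 2.
Part (a). Triangle bound: M_tri(r) = Σ_k |c_k| r^k
  = |-3|·2^0 + |-2|·2^1 + |3|·2^2 + |-2|·2^3
  = 3 + 4 + 12 + 16 = 35.
This bounds M(r) := max_{|z|=r} |p(z)| from above; equality holds iff all terms c_k z^k can be made to align in phase at a single z on |z|=r.
Part (b). At z = 2 (real, on the circle |z| = r):
  p(2) = (-3)·2^0 + (-2)·2^1 + (3)·2^2 + (-2)·2^3 = -11.
  |p(2)| = 11.
Check: |p(2)| = 11 ≤ 35 = M_tri(2). ✓ Equality does not hold at z = 2 (the coefficients have mixed signs, so the terms do not all align in phase there).

M_tri(2) = 35; |p(2)| = 11; equality at z=2: no.


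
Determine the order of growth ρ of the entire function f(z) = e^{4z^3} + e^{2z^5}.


Each summand is entire of order 3 and 5 respectively (as in the single-exponential case). The order of a sum is at most the max of the orders, so ρ ≤ 5. For the lower bound: on |z|=r choose arg z so that 2z^5 is real positive; then |e^{2z^5}| = e^{2r^5} while |e^{4z^3}| ≤ e^{4r^3} = o(e^{2r^5}). So |f| ≥ e^{2r^5}(1 − o(1)) and ρ ≥ 5. Hence ρ = max(3, 5) = 5.
Therefore ρ = 5.

Order ρ = 5.


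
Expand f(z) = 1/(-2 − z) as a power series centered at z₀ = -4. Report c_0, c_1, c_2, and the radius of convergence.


Let w = z − z₀, so z = z₀ + w.
Then -2 − z = -2 − (z₀ + w) = (-2 − z₀) − w = 2 − w.
f(z) = 1/(2 − w) = (1/(2)) · 1/(1 − w/(2)) = Σ_{n≥0} w^n / (2)^(n+1).
So c_n = 1/(2)^(n+1):
  c_0 = 1/(2)^1 = 1/2.
  c_1 = 1/(2)^2 = 1/4.
  c_2 = 1/(2)^3 = 1/8.
The series is valid for |w/d| < 1, i.e. |z − z₀| < |d|.
Radius of convergence: R = |-2 − z₀| = |2| = 2 (distance from z₀ to the singularity z = -2).

c_0 = 1/2, c_1 = 1/4, c_2 = 1/8; R = 2.


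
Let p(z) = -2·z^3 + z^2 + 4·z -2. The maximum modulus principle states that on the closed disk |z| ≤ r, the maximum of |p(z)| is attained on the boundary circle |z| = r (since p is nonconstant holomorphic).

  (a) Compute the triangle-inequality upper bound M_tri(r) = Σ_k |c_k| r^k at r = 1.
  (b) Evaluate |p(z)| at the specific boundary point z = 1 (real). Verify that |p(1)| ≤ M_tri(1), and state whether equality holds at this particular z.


Coefficients: c_0 = -2, c_1 = 4, c_2 = 1, c_3 = -2. Radius r = 1.
Part (a). Triangle bound: M_tri(r) = Σ_k |c_k| r^k
  = |-2|·1^0 + |4|·1^1 + |1|·1^2 + |-2|·1^3
  = 2 + 4 + 1 + 2 = 9.
This bounds M(r) := max_{|z|=r} |p(z)| from above; equality holds iff all terms c_k z^k can be made to align in phase at a single z on |z|=r.
Part (b). At z = 1 (real, on the circle |z| = r):
  p(1) = (-2)·1^0 + (4)·1^1 + (1)·1^2 + (-2)·1^3 = 1.
  |p(1)| = 1.
Check: |p(1)| = 1 ≤ 9 = M_tri(1). ✓ Equality does not hold at z = 1 (the coefficients have mixed signs, so the terms do not all align in phase there).

M_tri(1) = 9; |p(1)| = 1; equality at z=1: no.


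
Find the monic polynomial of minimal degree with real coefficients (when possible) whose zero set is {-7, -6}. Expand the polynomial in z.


The polynomial is p(z) = ∏_{α ∈ S} (z − α), where S = {-7, -6}.
Expanding the product yields: p(z) = z^2 + 13·z + 42.
The resulting polynomial has degree 2 and real coefficients as required.

p(z) = z^2 + 13·z + 42.


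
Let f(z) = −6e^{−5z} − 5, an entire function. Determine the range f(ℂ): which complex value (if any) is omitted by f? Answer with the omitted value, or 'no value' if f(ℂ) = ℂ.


Little Picard bounds the complement of f(ℂ) to at most one point.
e^{−5z} is never zero on ℂ, so -6·e^{−5z} takes every value in ℂ ∖ {0}. Adding -5 shifts the range to ℂ ∖ {-5}. Thus f omits exactly the value -5.

Omitted value: -5.


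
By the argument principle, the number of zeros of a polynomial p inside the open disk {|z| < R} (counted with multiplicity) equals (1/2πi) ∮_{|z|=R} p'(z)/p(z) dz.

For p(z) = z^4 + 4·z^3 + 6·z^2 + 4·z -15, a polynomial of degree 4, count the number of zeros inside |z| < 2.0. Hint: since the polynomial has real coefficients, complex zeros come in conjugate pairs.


The zeros of p are: -3, (-1 + 2i), (-1 - 2i), 1.
Their magnitudes are: 3, 2.236, 2.236, 1.
Zeros with |z| < R = 2.0: 1.
Count = 1.
By the argument principle, (1/2πi) ∮_{|z|=R} p'(z)/p(z) dz equals exactly this count.

Number of zeros inside |z| < 2.0: 1.


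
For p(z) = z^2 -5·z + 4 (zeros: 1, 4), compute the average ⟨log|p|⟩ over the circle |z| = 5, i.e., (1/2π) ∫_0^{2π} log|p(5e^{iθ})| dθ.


Zeros: 1, 4; r = 5.
Inside |z| < r: 1, 4. Outside (|z| ≥ r): ∅.
p(0) = 4, so log|p(0)| = log(4) = 1.3863.
Apply Jensen: I(r) = log|p(0)| + Σ_k log(r/|z_k|), summed over zeros inside |z| < r.
  log(r/|z_k|) for z_k = 1: log(5/1) = 1.6094
  log(r/|z_k|) for z_k = 4: log(5/4) = 0.2231
Sum over inside zeros: 1.8326.
I(r) = log|p(0)| + (inside sum) = 1.3863 + 1.8326 = 3.2189.
Closed form (all zeros inside, monic): I(r) = n·log(r) = 2·log(5) = 3.2189. ✓

I(r) ≈ 3.2189.


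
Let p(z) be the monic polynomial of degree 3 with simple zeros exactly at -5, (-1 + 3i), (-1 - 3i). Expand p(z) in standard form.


The polynomial is p(z) = ∏_{α ∈ S} (z − α), where S = {-5, (-1 + 3i), (-1 - 3i)}.
Expanding the product yields: p(z) = z^3 + 7·z^2 + 20·z + 50.
Note conjugate pairs combine to real quadratics: (z − (-1+3i))(z − (-1−3i)) = z² + 2z + 10.
The resulting polynomial has degree 3 and real coefficients as required.

p(z) = z^3 + 7·z^2 + 20·z + 50.


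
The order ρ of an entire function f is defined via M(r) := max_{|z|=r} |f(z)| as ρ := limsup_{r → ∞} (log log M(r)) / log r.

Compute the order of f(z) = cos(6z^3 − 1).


Write cos(w) = (e^{iw} ± e^{−iw})/(2 or 2i), so |cos(w)| ≤ e^{|w|}. With w = 6z^3 − 1, |w| ≤ 6r^3 + 1 on |z|=r, giving M(r) ≤ e^{6r^3 + 1} and ρ ≤ 3. For the lower bound, choose z on |z|=r with 6z^3 purely imaginary of modulus 6r^3; then |cos(6z^3 − 1)| grows like e^{6r^3}/2, so ρ ≥ 3. Hence ρ = 3.
Therefore ρ = 3.

Order ρ = 3.


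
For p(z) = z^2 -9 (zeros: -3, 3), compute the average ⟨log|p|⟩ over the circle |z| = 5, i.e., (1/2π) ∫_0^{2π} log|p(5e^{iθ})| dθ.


Zeros: -3, 3; r = 5.
Inside |z| < r: -3, 3. Outside (|z| ≥ r): ∅.
p(0) = -9, so log|p(0)| = log(9) = 2.1972.
Apply Jensen: I(r) = log|p(0)| + Σ_k log(r/|z_k|), summed over zeros inside |z| < r.
  log(r/|z_k|) for z_k = -3: log(5/3) = 0.5108
  log(r/|z_k|) for z_k = 3: log(5/3) = 0.5108
Sum over inside zeros: 1.0217.
I(r) = log|p(0)| + (inside sum) = 2.1972 + 1.0217 = 3.2189.
Closed form (all zeros inside, monic): I(r) = n·log(r) = 2·log(5) = 3.2189. ✓

I(r) ≈ 3.2189.


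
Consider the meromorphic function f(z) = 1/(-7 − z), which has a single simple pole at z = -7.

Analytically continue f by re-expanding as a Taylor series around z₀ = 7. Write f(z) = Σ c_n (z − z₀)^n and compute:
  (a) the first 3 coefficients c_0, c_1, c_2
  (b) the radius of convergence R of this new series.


Let w = z − z₀, so z = z₀ + w.
Then -7 − z = -7 − (z₀ + w) = (-7 − z₀) − w = -14 − w.
f(z) = 1/(-14 − w) = (1/(-14)) · 1/(1 − w/(-14)) = Σ_{n≥0} w^n / (-14)^(n+1).
So c_n = 1/(-14)^(n+1):
  c_0 = 1/(-14)^1 = -1/14.
  c_1 = 1/(-14)^2 = 1/196.
  c_2 = 1/(-14)^3 = -1/2744.
The series is valid for |w/d| < 1, i.e. |z − z₀| < |d|.
Radius of convergence: R = |-7 − z₀| = |-14| = 14 (distance from z₀ to the singularity z = -7).

c_0 = -1/14, c_1 = 1/196, c_2 = -1/2744; R = 14.


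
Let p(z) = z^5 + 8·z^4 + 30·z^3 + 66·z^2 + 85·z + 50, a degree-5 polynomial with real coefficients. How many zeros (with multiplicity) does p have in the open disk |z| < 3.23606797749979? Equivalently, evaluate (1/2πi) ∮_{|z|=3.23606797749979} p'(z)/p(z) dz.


The zeros of p are: -2, (-2 + 1i), (-2 - 1i), (-1 + 2i), (-1 - 2i).
Their magnitudes are: 2, 2.236, 2.236, 2.236, 2.236.
Zeros with |z| < R = 3.23606797749979: -2, (-2 + 1i), (-2 - 1i), (-1 + 2i), (-1 - 2i).
Count = 5.
By the argument principle, (1/2πi) ∮_{|z|=R} p'(z)/p(z) dz equals exactly this count.

Number of zeros inside |z| < 3.23606797749979: 5.


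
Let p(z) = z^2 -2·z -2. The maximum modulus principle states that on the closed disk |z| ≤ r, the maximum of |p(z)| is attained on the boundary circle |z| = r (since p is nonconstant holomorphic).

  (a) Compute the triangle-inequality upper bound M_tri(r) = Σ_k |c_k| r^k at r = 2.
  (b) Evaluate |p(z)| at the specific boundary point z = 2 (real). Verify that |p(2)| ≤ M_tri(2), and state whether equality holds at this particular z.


Coefficients: c_0 = -2, c_1 = -2, c_2 = 1. Radius r = 2.
Part (a). Triangle bound: M_tri(r) = Σ_k |c_k| r^k
  = |-2|·2^0 + |-2|·2^1 + |1|·2^2
  = 2 + 4 + 4 = 10.
This bounds M(r) := max_{|z|=r} |p(z)| from above; equality holds iff all terms c_k z^k can be made to align in phase at a single z on |z|=r.
Part (b). At z = 2 (real, on the circle |z| = r):
  p(2) = (-2)·2^0 + (-2)·2^1 + (1)·2^2 = -2.
  |p(2)| = 2.
Check: |p(2)| = 2 ≤ 10 = M_tri(2). ✓ Equality does not hold at z = 2 (the coefficients have mixed signs, so the terms do not all align in phase there).

M_tri(2) = 10; |p(2)| = 2; equality at z=2: no.


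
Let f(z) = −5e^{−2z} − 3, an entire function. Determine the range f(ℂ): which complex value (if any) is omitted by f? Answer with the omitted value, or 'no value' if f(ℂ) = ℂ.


Little Picard bounds the complement of f(ℂ) to at most one point.
e^{−2z} is never zero on ℂ, so -5·e^{−2z} takes every value in ℂ ∖ {0}. Adding -3 shifts the range to ℂ ∖ {-3}. Thus f omits exactly the value -3.

Omitted value: -3.


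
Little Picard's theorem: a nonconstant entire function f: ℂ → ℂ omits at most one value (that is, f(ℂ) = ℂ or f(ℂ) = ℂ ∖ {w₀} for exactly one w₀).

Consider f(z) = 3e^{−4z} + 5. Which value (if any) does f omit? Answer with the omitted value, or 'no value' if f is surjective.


Little Picard bounds the complement of f(ℂ) to at most one point.
e^{−4z} is never zero on ℂ, so 3·e^{−4z} takes every value in ℂ ∖ {0}. Adding 5 shifts the range to ℂ ∖ {5}. Thus f omits exactly the value 5.

Omitted value: 5.


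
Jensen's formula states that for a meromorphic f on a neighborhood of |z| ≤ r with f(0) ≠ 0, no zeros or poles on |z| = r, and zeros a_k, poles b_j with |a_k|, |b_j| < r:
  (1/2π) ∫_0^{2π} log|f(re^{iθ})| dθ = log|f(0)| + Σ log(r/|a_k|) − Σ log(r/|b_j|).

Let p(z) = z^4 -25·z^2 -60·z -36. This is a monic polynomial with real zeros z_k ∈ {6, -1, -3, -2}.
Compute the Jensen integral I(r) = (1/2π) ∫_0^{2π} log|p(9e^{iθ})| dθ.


Zeros: -3, -2, -1, 6; r = 9.
Inside |z| < r: -3, -2, -1, 6. Outside (|z| ≥ r): ∅.
p(0) = -36, so log|p(0)| = log(36) = 3.5835.
Apply Jensen: I(r) = log|p(0)| + Σ_k log(r/|z_k|), summed over zeros inside |z| < r.
  log(r/|z_k|) for z_k = 6: log(9/6) = 0.4055
  log(r/|z_k|) for z_k = -1: log(9/1) = 2.1972
  log(r/|z_k|) for z_k = -3: log(9/3) = 1.0986
  log(r/|z_k|) for z_k = -2: log(9/2) = 1.5041
Sum over inside zeros: 5.2054.
I(r) = log|p(0)| + (inside sum) = 3.5835 + 5.2054 = 8.7889.
Closed form (all zeros inside, monic): I(r) = n·log(r) = 4·log(9) = 8.7889. ✓

I(r) ≈ 8.7889.


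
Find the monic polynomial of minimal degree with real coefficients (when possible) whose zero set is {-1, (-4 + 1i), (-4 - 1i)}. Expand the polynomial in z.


The polynomial is p(z) = ∏_{α ∈ S} (z − α), where S = {-1, (-4 + 1i), (-4 - 1i)}.
Expanding the product yields: p(z) = z^3 + 9·z^2 + 25·z + 17.
Note conjugate pairs combine to real quadratics: (z − (-4+1i))(z − (-4−1i)) = z² + 8z + 17.
The resulting polynomial has degree 3 and real coefficients as required.

p(z) = z^3 + 9·z^2 + 25·z + 17.


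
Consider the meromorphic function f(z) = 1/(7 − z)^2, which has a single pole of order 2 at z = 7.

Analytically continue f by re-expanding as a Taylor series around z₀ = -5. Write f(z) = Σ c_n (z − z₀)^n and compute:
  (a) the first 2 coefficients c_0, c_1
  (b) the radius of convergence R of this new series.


Let w = z − z₀, so z = z₀ + w.
Then 7 − z = 7 − (z₀ + w) = (7 − z₀) − w = 12 − w.
f(z) = 1/(12 − w)^2 = (1/(12)^2) · (1 − w/(12))^{−2}.
By the binomial series (1−u)^{−2} = Σ_{n≥0} C(n+1, 1) u^n for |u|<1, with u = w/(12):
  c_n = C(n+1, 1) / (12)^(n+2).
  c_0 = 1/(12)^2 = 1/144.
  c_1 = 2/(12)^3 = 1/864.
The series is valid for |w/d| < 1, i.e. |z − z₀| < |d|.
Radius of convergence: R = |7 − z₀| = |12| = 12 (distance from z₀ to the singularity z = 7).

c_0 = 1/144, c_1 = 1/864; R = 12.


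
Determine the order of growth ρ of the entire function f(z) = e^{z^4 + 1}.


|e^{z^4 + 1}| = e^{Re(1·z^4) + 1} ≤ e^{1|z|^4 + 1} = e^{1r^4 + 1} on |z| = r, so ρ ≤ 4. Choosing z on |z|=r so that 1·z^4 is real positive (always possible by picking arg z appropriately) gives |f(z)| = e^{1r^4 + 1}, matching the bound. The additive constant 1 does not affect log log M(r) ~ 4·log r. Hence ρ = 4.
Therefore ρ = 4.

Order ρ = 4.
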